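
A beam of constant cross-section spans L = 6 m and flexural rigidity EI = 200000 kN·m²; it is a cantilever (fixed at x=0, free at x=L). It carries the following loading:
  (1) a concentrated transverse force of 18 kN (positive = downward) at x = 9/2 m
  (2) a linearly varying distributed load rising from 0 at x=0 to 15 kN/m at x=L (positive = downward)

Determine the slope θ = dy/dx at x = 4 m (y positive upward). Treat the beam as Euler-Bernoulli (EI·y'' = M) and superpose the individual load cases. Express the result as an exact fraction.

θ(4) = -17/6000 rad

Load 1 — point force P=18 kN at a=9/2 m (b=L-a=3/2):
  θ_1 = -Px(2a-x)/(2EI)  [x≤a] = -18·4·(2·(9/2)-4)/(2·200000) = -9/10000 rad
Load 2 — triangular load w₀=15 kN/m (0→w₀ over full span):
  θ_2 = (w₀Lx²/4-w₀L²x/3-w₀x⁴/(24L))/EI = (15·6·4²/4-15·6²·4/3-15·4⁴/(24·6))/200000 = -29/15000 rad
Superposition: θ = Σ θ_i = -17/6000 rad ≈ -0.002833 rad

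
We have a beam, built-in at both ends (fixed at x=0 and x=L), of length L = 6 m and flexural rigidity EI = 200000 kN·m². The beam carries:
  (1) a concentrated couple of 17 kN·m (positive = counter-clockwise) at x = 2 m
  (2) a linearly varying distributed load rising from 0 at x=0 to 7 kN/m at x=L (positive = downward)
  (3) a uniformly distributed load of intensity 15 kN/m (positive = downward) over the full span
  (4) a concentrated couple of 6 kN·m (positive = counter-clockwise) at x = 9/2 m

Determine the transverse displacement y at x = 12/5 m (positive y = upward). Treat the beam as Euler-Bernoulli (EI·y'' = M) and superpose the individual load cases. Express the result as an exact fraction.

Load 1 — applied couple M₀=17 kN·m at a=2 m (b=L-a=4):
  y_1 = (R_Ax³/6 - M_Ax²/2 - M₀(x-a)²/2)/EI  [x>a] with R_A=34/9, M_A=0 = ((34/9)·(12/5)³/6 - 0·(12/5)²/2 - 17·((12/5)-2)²/2)/200000 = 459/12500000 m
Load 2 — triangular load w₀=7 kN/m (0→w₀ over full span):
  y_2 = -w₀x²(L-x)²(x+2L)/(120LEI) = -7·(12/5)²·(6-(12/5))²·((12/5)+2·6)/(120·6·200000) = -5103/97656250 m
Load 3 — uniform load w=15 kN/m over full span:
  y_3 = -wx²(L-x)²/(24EI) = -15·(12/5)²·(6-(12/5))²/(24·200000) = -729/3125000 m
Load 4 — applied couple M₀=6 kN·m at a=9/2 m (b=L-a=3/2):
  y_4 = (R_Ax³/6 - M_Ax²/2)/EI  [x≤a] with R_A=9/8, M_A=15/8 = ((9/8)·(12/5)³/6 - (15/8)·(12/5)²/2)/200000 = -351/25000000 m
Superposition: y = Σ y_i = -821421/3125000000 m ≈ -0.000263 m

y(12/5) = -821421/3125000000 m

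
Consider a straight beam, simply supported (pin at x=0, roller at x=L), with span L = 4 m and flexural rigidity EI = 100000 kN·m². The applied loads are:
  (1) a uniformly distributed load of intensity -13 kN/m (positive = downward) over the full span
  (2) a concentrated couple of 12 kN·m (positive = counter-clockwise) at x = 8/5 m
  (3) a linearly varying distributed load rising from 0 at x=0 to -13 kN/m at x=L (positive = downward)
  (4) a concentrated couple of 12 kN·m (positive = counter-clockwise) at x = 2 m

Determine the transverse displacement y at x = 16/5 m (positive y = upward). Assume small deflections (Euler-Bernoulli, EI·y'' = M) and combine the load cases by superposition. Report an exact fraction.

y(16/5) = 255923/585937500 m

Load 1 — uniform load w=-13 kN/m over full span:
  y_1 = -wx(L³-2Lx²+x³)/(24EI) = -(-13)·(16/5)·(4³-2·4·(16/5)²+(16/5)³)/(24·100000) = 1508/5859375 m
Load 2 — applied couple M₀=12 kN·m at a=8/5 m (b=L-a=12/5):
  y_2 = (M₀x³/(6L)-M₀(x-a)²/2+C₁x)/EI  [x>a] with C₁=M₀(3b²-L²)/(6L)=16/25 = (12·(16/5)³/(6·4)-12·((16/5)-(8/5))²/2+(16/25)·(16/5))/100000 = 12/390625 m
Load 3 — triangular load w₀=-13 kN/m (0→w₀ over full span):
  y_3 = -w₀x(7L⁴-10L²x²+3x⁴)/(360LEI) = -(-13)·(16/5)·(7·4⁴-10·4²·(16/5)²+3·(16/5)⁴)/(360·4·100000) = 6604/48828125 m
Load 4 — applied couple M₀=12 kN·m at a=2 m (b=L-a=2):
  y_4 = (M₀x³/(6L)-M₀(x-a)²/2+C₁x)/EI  [x>a] with C₁=M₀(3b²-L²)/(6L)=-2 = (12·(16/5)³/(6·4)-12·((16/5)-2)²/2+(-2)·(16/5))/100000 = 21/1562500 m
Superposition: y = Σ y_i = 255923/585937500 m ≈ 0.000437 m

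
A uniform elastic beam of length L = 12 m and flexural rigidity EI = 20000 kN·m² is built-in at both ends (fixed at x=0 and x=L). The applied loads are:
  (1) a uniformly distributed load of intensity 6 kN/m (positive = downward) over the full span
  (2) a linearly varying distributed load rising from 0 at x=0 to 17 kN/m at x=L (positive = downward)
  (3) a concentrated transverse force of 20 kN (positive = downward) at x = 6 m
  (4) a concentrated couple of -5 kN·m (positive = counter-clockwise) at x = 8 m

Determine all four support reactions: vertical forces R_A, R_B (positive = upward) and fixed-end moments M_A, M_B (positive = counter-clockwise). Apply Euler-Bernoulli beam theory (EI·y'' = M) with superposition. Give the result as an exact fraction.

R_A = 3422/45 kN, M_A = 2729/15 kN·m, R_B = 5308/45 kN, M_B = -1122/5 kN·m

Load 1 — uniform load w=6 kN/m over full span:
  R_A = wL/2 = 6·12/2 = 36 kN
  M_A = wL²/12 = 6·12²/12 = 72 kN·m
  R_B = wL/2 = 6·12/2 = 36 kN
  M_B = -wL²/12 = -6·12²/12 = -72 kN·m
Load 2 — triangular load w₀=17 kN/m (0→w₀ over full span):
  R_A = 3w₀L/20 = 3·17·12/20 = 153/5 kN
  M_A = w₀L²/30 = 17·12²/30 = 408/5 kN·m
  R_B = 7w₀L/20 = 7·17·12/20 = 357/5 kN
  M_B = -w₀L²/20 = -17·12²/20 = -612/5 kN·m
Load 3 — point force P=20 kN at a=6 m (b=L-a=6):
  R_A = Pb²(3a+b)/L³ = 20·6²·(3·6+6)/12³ = 10 kN
  M_A = Pab²/L² = 20·6·6²/12² = 30 kN·m
  R_B = Pa²(a+3b)/L³ = 20·6²·(6+3·6)/12³ = 10 kN
  M_B = -Pa²b/L² = -20·6²·6/12² = -30 kN·m
Load 4 — applied couple M₀=-5 kN·m at a=8 m (b=L-a=4):
  R_A = 6M₀ab/L³ = 6·(-5)·8·4/12³ = -5/9 kN
  M_A = M₀b(2a-b)/L² = (-5)·4·(2·8-4)/12² = -5/3 kN·m
  R_B = -6M₀ab/L³ = -6·(-5)·8·4/12³ = 5/9 kN
  M_B = M₀a(2b-a)/L² = (-5)·8·(2·4-8)/12² = 0 kN·m
Superposition: R_A = 3422/45 kN, M_A = 2729/15 kN·m, R_B = 5308/45 kN, M_B = -1122/5 kN·m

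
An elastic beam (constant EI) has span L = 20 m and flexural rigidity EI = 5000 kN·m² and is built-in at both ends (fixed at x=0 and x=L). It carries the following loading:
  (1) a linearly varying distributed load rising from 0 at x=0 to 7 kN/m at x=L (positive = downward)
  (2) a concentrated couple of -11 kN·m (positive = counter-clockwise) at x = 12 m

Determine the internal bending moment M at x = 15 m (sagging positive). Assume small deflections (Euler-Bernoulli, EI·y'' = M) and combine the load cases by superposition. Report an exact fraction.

Load 1 — triangular load w₀=7 kN/m (0→w₀ over full span):
  M_1 = 3w₀Lx/20 - w₀L²/30 - w₀x³/(6L) = 3·7·20·15/20 - 7·20²/30 - 7·15³/(6·20) = 595/24 kN·m
Load 2 — applied couple M₀=-11 kN·m at a=12 m (b=L-a=8):
  M_2 = R_Ax - M_A - M₀  [x>a] with R_A=-99/125, M_A=-88/25 = (-99/125)·15 - (-88/25) - (-11) = 66/25 kN·m
Superposition: M = Σ M_i = 16459/600 kN·m ≈ 27.431667 kN·m

M(15) = 16459/600 kN·m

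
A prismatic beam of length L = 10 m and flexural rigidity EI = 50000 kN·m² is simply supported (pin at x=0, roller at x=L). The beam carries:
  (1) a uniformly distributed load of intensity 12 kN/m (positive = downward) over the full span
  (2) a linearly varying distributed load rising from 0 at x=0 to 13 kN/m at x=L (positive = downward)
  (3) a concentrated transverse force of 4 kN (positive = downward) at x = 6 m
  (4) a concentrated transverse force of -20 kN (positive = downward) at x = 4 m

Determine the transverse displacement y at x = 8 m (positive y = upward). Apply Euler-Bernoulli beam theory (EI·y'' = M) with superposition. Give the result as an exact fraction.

y(8) = -12103/468750 m

Load 1 — uniform load w=12 kN/m over full span:
  y_1 = -wx(L³-2Lx²+x³)/(24EI) = -12·8·(10³-2·10·8²+8³)/(24·50000) = -58/3125 m
Load 2 — triangular load w₀=13 kN/m (0→w₀ over full span):
  y_2 = -w₀x(7L⁴-10L²x²+3x⁴)/(360LEI) = -13·8·(7·10⁴-10·10²·8²+3·8⁴)/(360·10·50000) = -1651/156250 m
Load 3 — point force P=4 kN at a=6 m (b=L-a=4):
  y_3 = -Pa(L-x)(2Lx-a²-x²)/(6LEI)  [x>a] = -4·6·(10-8)·(2·10·8-6²-8²)/(6·10·50000) = -3/3125 m
Load 4 — point force P=-20 kN at a=4 m (b=L-a=6):
  y_4 = -Pa(L-x)(2Lx-a²-x²)/(6LEI)  [x>a] = -(-20)·4·(10-8)·(2·10·8-4²-8²)/(6·10·50000) = 8/1875 m
Superposition: y = Σ y_i = -12103/468750 m ≈ -0.025820 m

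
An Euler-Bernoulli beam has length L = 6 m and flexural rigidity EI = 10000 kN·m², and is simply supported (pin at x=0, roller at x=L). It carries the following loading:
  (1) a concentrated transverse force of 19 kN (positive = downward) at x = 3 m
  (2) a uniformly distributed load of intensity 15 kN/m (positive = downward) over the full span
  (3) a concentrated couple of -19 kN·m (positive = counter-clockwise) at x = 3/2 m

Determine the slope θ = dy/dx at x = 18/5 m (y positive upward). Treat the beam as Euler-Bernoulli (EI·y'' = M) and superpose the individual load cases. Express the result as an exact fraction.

Load 1 — point force P=19 kN at a=3 m (b=L-a=3):
  θ_1 = -Pa(2L²-6Lx+3x²+a²)/(6LEI)  [x>a] = -19·3·(2·6²-6·6·(18/5)+3·(18/5)²+3²)/(6·6·10000) = 1539/1000000 rad
Load 2 — uniform load w=15 kN/m over full span:
  θ_2 = -w(L³-6Lx²+4x³)/(24EI) = -15·(6³-6·6·(18/5)²+4·(18/5)³)/(24·10000) = 999/250000 rad
Load 3 — applied couple M₀=-19 kN·m at a=3/2 m (b=L-a=9/2):
  θ_3 = (M₀x²/(2L)-M₀(x-a)+C₁)/EI  [x>a] with C₁=M₀(3b²-L²)/(6L)=-209/16 = ((-19)·(18/5)²/(2·6)-(-19)·((18/5)-(3/2))+(-209/16))/10000 = 2527/4000000 rad
Superposition: θ = Σ θ_i = 24667/4000000 rad ≈ 0.006167 rad

θ(18/5) = 24667/4000000 rad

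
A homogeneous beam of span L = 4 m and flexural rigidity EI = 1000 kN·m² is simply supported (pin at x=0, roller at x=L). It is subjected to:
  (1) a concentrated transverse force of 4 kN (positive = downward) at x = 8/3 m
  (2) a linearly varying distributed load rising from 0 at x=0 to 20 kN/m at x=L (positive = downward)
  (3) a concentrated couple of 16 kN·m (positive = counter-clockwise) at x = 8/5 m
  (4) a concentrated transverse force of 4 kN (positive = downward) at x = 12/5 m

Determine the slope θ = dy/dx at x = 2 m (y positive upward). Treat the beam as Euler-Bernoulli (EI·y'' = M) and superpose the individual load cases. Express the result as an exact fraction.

Load 1 — point force P=4 kN at a=8/3 m (b=L-a=4/3):
  θ_1 = -Pb(L²-b²-3x²)/(6LEI)  [x≤a] = -4·(4/3)·(4²-(4/3)²-3·2²)/(6·4·1000) = -1/2025 rad
Load 2 — triangular load w₀=20 kN/m (0→w₀ over full span):
  θ_2 = -w₀(7L⁴-30L²x²+15x⁴)/(360LEI) = -20·(7·4⁴-30·4²·2²+15·2⁴)/(360·4·1000) = -7/4500 rad
Load 3 — applied couple M₀=16 kN·m at a=8/5 m (b=L-a=12/5):
  θ_3 = (M₀x²/(2L)-M₀(x-a)+C₁)/EI  [x>a] with C₁=M₀(3b²-L²)/(6L)=64/75 = (16·2²/(2·4)-16·(2-(8/5))+(64/75))/1000 = 23/9375 rad
Load 4 — point force P=4 kN at a=12/5 m (b=L-a=8/5):
  θ_4 = -Pb(L²-b²-3x²)/(6LEI)  [x≤a] = -4·(8/5)·(4²-(8/5)²-3·2²)/(6·4·1000) = -6/15625 rad
Superposition: θ = Σ θ_i = 101/5062500 rad ≈ 0.000020 rad

θ(2) = 101/5062500 rad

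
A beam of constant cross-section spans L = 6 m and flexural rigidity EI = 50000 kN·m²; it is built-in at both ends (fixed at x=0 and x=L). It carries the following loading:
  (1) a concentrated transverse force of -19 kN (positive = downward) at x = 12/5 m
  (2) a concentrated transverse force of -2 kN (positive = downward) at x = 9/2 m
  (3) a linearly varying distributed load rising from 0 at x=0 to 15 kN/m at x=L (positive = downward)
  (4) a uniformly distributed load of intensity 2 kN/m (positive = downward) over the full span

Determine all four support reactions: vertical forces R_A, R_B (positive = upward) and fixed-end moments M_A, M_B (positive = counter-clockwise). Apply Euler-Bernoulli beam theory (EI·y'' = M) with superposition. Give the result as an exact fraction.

Load 1 — point force P=-19 kN at a=12/5 m (b=L-a=18/5):
  R_A = Pb²(3a+b)/L³ = (-19)·(18/5)²·(3·(12/5)+(18/5))/6³ = -1539/125 kN
  M_A = Pab²/L² = (-19)·(12/5)·(18/5)²/6² = -2052/125 kN·m
  R_B = Pa²(a+3b)/L³ = (-19)·(12/5)²·((12/5)+3·(18/5))/6³ = -836/125 kN
  M_B = -Pa²b/L² = -(-19)·(12/5)²·(18/5)/6² = 1368/125 kN·m
Load 2 — point force P=-2 kN at a=9/2 m (b=L-a=3/2):
  R_A = Pb²(3a+b)/L³ = (-2)·(3/2)²·(3·(9/2)+(3/2))/6³ = -5/16 kN
  M_A = Pab²/L² = (-2)·(9/2)·(3/2)²/6² = -9/16 kN·m
  R_B = Pa²(a+3b)/L³ = (-2)·(9/2)²·((9/2)+3·(3/2))/6³ = -27/16 kN
  M_B = -Pa²b/L² = -(-2)·(9/2)²·(3/2)/6² = 27/16 kN·m
Load 3 — triangular load w₀=15 kN/m (0→w₀ over full span):
  R_A = 3w₀L/20 = 3·15·6/20 = 27/2 kN
  M_A = w₀L²/30 = 15·6²/30 = 18 kN·m
  R_B = 7w₀L/20 = 7·15·6/20 = 63/2 kN
  M_B = -w₀L²/20 = -15·6²/20 = -27 kN·m
Load 4 — uniform load w=2 kN/m over full span:
  R_A = wL/2 = 2·6/2 = 6 kN
  M_A = wL²/12 = 2·6²/12 = 6 kN·m
  R_B = wL/2 = 2·6/2 = 6 kN
  M_B = -wL²/12 = -2·6²/12 = -6 kN·m
Superposition: R_A = 13751/2000 kN, M_A = 14043/2000 kN·m, R_B = 58249/2000 kN, M_B = -40737/2000 kN·m

R_A = 13751/2000 kN, M_A = 14043/2000 kN·m, R_B = 58249/2000 kN, M_B = -40737/2000 kN·m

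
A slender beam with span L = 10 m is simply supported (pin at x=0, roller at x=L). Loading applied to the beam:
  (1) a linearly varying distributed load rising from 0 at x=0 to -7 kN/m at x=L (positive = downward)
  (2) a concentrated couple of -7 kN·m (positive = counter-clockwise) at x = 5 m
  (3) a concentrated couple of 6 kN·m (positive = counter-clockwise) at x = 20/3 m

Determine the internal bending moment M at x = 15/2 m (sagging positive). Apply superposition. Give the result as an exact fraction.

Load 1 — triangular load w₀=-7 kN/m (0→w₀ over full span):
  M_1 = w₀Lx/6 - w₀x³/(6L) = (-7)·10·(15/2)/6 - (-7)·(15/2)³/(6·10) = -1225/32 kN·m
Load 2 — applied couple M₀=-7 kN·m at a=5 m (b=L-a=5):
  M_2 = M₀x/L - M₀  [x>a] = (-7)·(15/2)/10 - (-7) = 7/4 kN·m
Load 3 — applied couple M₀=6 kN·m at a=20/3 m (b=L-a=10/3):
  M_3 = M₀x/L - M₀  [x>a] = 6·(15/2)/10 - 6 = -3/2 kN·m
Superposition: M = Σ M_i = -1217/32 kN·m ≈ -38.031250 kN·m

M(15/2) = -1217/32 kN·m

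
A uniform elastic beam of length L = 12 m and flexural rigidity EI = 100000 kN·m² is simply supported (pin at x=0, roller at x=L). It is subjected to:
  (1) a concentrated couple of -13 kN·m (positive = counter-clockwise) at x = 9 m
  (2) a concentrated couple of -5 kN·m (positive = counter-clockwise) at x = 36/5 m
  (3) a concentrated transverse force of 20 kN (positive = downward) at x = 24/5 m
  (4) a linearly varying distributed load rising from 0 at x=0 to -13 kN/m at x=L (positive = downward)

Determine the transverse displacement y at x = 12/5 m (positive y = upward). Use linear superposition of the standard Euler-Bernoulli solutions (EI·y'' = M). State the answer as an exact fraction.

y(12/5) = 19816839/3125000000 m

Load 1 — applied couple M₀=-13 kN·m at a=9 m (b=L-a=3):
  y_1 = (M₀x³/(6L)+C₁x)/EI  [x≤a] with C₁=M₀(3b²-L²)/(6L)=169/8 = ((-13)·(12/5)³/(6·12)+(169/8)·(12/5))/100000 = 12051/25000000 m
Load 2 — applied couple M₀=-5 kN·m at a=36/5 m (b=L-a=24/5):
  y_2 = (M₀x³/(6L)+C₁x)/EI  [x≤a] with C₁=M₀(3b²-L²)/(6L)=26/5 = ((-5)·(12/5)³/(6·12)+(26/5)·(12/5))/100000 = 9/78125 m
Load 3 — point force P=20 kN at a=24/5 m (b=L-a=36/5):
  y_3 = -Pbx(L²-b²-x²)/(6LEI)  [x≤a] = -20·(36/5)·(12/5)·(12²-(36/5)²-(12/5)²)/(6·12·100000) = -324/78125 m
Load 4 — triangular load w₀=-13 kN/m (0→w₀ over full span):
  y_4 = -w₀x(7L⁴-10L²x²+3x⁴)/(360LEI) = -(-13)·(12/5)·(7·12⁴-10·12²·(12/5)²+3·(12/5)⁴)/(360·12·100000) = 482976/48828125 m
Superposition: y = Σ y_i = 19816839/3125000000 m ≈ 0.006341 m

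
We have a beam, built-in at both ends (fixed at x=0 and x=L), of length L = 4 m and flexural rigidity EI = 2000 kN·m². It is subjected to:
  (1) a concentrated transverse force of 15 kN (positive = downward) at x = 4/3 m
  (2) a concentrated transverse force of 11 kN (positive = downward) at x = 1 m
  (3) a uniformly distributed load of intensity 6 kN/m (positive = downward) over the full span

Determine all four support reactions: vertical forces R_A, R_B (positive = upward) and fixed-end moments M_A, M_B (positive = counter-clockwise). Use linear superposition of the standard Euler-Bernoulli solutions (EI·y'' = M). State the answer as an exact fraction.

R_A = 9329/288 kN, M_A = 3323/144 kN·m, R_B = 5071/288 kN, M_B = -2089/144 kN·m

Load 1 — point force P=15 kN at a=4/3 m (b=L-a=8/3):
  R_A = Pb²(3a+b)/L³ = 15·(8/3)²·(3·(4/3)+(8/3))/4³ = 100/9 kN
  M_A = Pab²/L² = 15·(4/3)·(8/3)²/4² = 80/9 kN·m
  R_B = Pa²(a+3b)/L³ = 15·(4/3)²·((4/3)+3·(8/3))/4³ = 35/9 kN
  M_B = -Pa²b/L² = -15·(4/3)²·(8/3)/4² = -40/9 kN·m
Load 2 — point force P=11 kN at a=1 m (b=L-a=3):
  R_A = Pb²(3a+b)/L³ = 11·3²·(3·1+3)/4³ = 297/32 kN
  M_A = Pab²/L² = 11·1·3²/4² = 99/16 kN·m
  R_B = Pa²(a+3b)/L³ = 11·1²·(1+3·3)/4³ = 55/32 kN
  M_B = -Pa²b/L² = -11·1²·3/4² = -33/16 kN·m
Load 3 — uniform load w=6 kN/m over full span:
  R_A = wL/2 = 6·4/2 = 12 kN
  M_A = wL²/12 = 6·4²/12 = 8 kN·m
  R_B = wL/2 = 6·4/2 = 12 kN
  M_B = -wL²/12 = -6·4²/12 = -8 kN·m
Superposition: R_A = 9329/288 kN, M_A = 3323/144 kN·m, R_B = 5071/288 kN, M_B = -2089/144 kN·m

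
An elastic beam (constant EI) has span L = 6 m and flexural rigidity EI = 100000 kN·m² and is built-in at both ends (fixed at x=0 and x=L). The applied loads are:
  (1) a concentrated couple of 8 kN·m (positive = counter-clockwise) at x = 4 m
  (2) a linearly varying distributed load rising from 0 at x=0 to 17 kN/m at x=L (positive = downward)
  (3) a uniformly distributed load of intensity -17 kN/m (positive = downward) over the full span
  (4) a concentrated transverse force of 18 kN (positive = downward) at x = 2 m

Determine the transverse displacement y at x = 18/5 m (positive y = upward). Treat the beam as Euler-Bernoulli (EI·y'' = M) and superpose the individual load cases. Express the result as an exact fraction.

Load 1 — applied couple M₀=8 kN·m at a=4 m (b=L-a=2):
  y_1 = (R_Ax³/6 - M_Ax²/2)/EI  [x≤a] with R_A=16/9, M_A=8/3 = ((16/9)·(18/5)³/6 - (8/3)·(18/5)²/2)/100000 = -27/781250 m
Load 2 — triangular load w₀=17 kN/m (0→w₀ over full span):
  y_2 = -w₀x²(L-x)²(x+2L)/(120LEI) = -17·(18/5)²·(6-(18/5))²·((18/5)+2·6)/(120·6·100000) = -53703/195312500 m
Load 3 — uniform load w=-17 kN/m over full span:
  y_3 = -wx²(L-x)²/(24EI) = -(-17)·(18/5)²·(6-(18/5))²/(24·100000) = 4131/7812500 m
Load 4 — point force P=18 kN at a=2 m (b=L-a=4):
  y_4 = -Pa²(L-x)²(3bL-(3b+a)(L-x))/(6L³EI)  [x>a] = -18·2²·(6-(18/5))²·(3·4·6-(3·4+2)·(6-(18/5)))/(6·6³·100000) = -48/390625 m
Superposition: y = Σ y_i = 9411/97656250 m ≈ 0.000096 m

y(18/5) = 9411/97656250 m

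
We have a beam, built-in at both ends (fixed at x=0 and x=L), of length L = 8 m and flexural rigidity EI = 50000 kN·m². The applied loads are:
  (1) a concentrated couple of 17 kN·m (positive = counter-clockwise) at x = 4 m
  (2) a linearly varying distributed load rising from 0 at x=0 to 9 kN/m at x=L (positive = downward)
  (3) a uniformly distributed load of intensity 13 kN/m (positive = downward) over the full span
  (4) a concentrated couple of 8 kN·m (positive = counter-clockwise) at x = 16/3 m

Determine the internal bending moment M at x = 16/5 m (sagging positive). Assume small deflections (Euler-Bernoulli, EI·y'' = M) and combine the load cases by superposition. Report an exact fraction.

M(16/5) = 70909/1500 kN·m

Load 1 — applied couple M₀=17 kN·m at a=4 m (b=L-a=4):
  M_1 = R_Ax - M_A  [x≤a] with R_A=51/16, M_A=17/4 = (51/16)·(16/5) - (17/4) = 119/20 kN·m
Load 2 — triangular load w₀=9 kN/m (0→w₀ over full span):
  M_2 = 3w₀Lx/20 - w₀L²/30 - w₀x³/(6L) = 3·9·8·(16/5)/20 - 9·8²/30 - 9·(16/5)³/(6·8) = 1152/125 kN·m
Load 3 — uniform load w=13 kN/m over full span:
  M_3 = wLx/2 - wL²/12 - wx²/2 = 13·8·(16/5)/2 - 13·8²/12 - 13·(16/5)²/2 = 2288/75 kN·m
Load 4 — applied couple M₀=8 kN·m at a=16/3 m (b=L-a=8/3):
  M_4 = R_Ax - M_A  [x≤a] with R_A=4/3, M_A=8/3 = (4/3)·(16/5) - (8/3) = 8/5 kN·m
Superposition: M = Σ M_i = 70909/1500 kN·m ≈ 47.272667 kN·m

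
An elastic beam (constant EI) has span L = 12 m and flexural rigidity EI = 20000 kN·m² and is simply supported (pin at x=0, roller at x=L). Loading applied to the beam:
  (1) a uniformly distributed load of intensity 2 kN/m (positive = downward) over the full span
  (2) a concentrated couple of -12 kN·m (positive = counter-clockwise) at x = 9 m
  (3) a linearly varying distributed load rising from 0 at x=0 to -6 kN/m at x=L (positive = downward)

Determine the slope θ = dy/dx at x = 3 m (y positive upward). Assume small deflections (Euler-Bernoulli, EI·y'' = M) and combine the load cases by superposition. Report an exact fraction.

θ(3) = 5223/1600000 rad

Load 1 — uniform load w=2 kN/m over full span:
  θ_1 = -w(L³-6Lx²+4x³)/(24EI) = -2·(12³-6·12·3²+4·3³)/(24·20000) = -99/20000 rad
Load 2 — applied couple M₀=-12 kN·m at a=9 m (b=L-a=3):
  θ_2 = (M₀x²/(2L)+C₁)/EI  [x≤a] with C₁=M₀(3b²-L²)/(6L)=39/2 = ((-12)·3²/(2·12)+(39/2))/20000 = 3/4000 rad
Load 3 — triangular load w₀=-6 kN/m (0→w₀ over full span):
  θ_3 = -w₀(7L⁴-30L²x²+15x⁴)/(360LEI) = -(-6)·(7·12⁴-30·12²·3²+15·3⁴)/(360·12·20000) = 11943/1600000 rad
Superposition: θ = Σ θ_i = 5223/1600000 rad ≈ 0.003264 rad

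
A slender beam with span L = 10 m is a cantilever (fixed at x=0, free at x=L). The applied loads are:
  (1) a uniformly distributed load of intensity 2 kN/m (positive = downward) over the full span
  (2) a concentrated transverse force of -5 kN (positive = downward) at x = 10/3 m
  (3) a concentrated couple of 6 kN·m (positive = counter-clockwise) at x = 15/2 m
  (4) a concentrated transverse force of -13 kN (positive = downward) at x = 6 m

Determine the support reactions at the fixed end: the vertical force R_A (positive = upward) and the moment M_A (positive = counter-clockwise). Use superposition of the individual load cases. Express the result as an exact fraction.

Load 1 — uniform load w=2 kN/m over full span:
  R_A = wL = 2·10 = 20 kN
  M_A = wL²/2 = 2·10²/2 = 100 kN·m
Load 2 — point force P=-5 kN at a=10/3 m (b=L-a=20/3):
  R_A = P = (-5) = -5 kN
  M_A = Pa = (-5)·(10/3) = -50/3 kN·m
Load 3 — applied couple M₀=6 kN·m at a=15/2 m (b=L-a=5/2):
  R_A = 0 kN
  M_A = -M₀ = -6 kN·m
Load 4 — point force P=-13 kN at a=6 m (b=L-a=4):
  R_A = P = (-13) = -13 kN
  M_A = Pa = (-13)·6 = -78 kN·m
Superposition: R_A = 2 kN, M_A = -2/3 kN·m

R_A = 2 kN, M_A = -2/3 kN·m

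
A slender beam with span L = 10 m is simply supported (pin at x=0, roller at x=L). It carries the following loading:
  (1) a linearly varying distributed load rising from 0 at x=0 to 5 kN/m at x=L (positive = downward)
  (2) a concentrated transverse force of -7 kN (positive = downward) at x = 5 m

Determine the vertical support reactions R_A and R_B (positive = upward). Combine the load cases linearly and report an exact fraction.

R_A = 29/6 kN, R_B = 79/6 kN

Load 1 — triangular load w₀=5 kN/m (0→w₀ over full span):
  R_A = w₀L/6 = 5·10/6 = 25/3 kN
  R_B = w₀L/3 = 5·10/3 = 50/3 kN
Load 2 — point force P=-7 kN at a=5 m (b=L-a=5):
  R_A = Pb/L = (-7)·5/10 = -7/2 kN
  R_B = Pa/L = (-7)·5/10 = -7/2 kN
Superposition: R_A = 29/6 kN, R_B = 79/6 kN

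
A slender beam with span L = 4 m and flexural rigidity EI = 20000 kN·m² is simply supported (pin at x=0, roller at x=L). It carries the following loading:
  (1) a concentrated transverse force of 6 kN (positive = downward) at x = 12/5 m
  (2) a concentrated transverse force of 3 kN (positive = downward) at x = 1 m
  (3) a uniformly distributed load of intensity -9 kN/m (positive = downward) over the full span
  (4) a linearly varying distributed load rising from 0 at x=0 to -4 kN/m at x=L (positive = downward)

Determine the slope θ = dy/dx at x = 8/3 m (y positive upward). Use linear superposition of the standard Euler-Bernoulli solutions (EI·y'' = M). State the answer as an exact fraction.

Load 1 — point force P=6 kN at a=12/5 m (b=L-a=8/5):
  θ_1 = -Pa(2L²-6Lx+3x²+a²)/(6LEI)  [x>a] = -6·(12/5)·(2·4²-6·4·(8/3)+3·(8/3)²+(12/5)²)/(6·4·20000) = 23/156250 rad
Load 2 — point force P=3 kN at a=1 m (b=L-a=3):
  θ_2 = -Pa(2L²-6Lx+3x²+a²)/(6LEI)  [x>a] = -3·1·(2·4²-6·4·(8/3)+3·(8/3)²+1²)/(6·4·20000) = 29/480000 rad
Load 3 — uniform load w=-9 kN/m over full span:
  θ_3 = -w(L³-6Lx²+4x³)/(24EI) = -(-9)·(4³-6·4·(8/3)²+4·(8/3)³)/(24·20000) = -13/22500 rad
Load 4 — triangular load w₀=-4 kN/m (0→w₀ over full span):
  θ_4 = -w₀(7L⁴-30L²x²+15x⁴)/(360LEI) = -(-4)·(7·4⁴-30·4²·(8/3)²+15·(8/3)⁴)/(360·4·20000) = -91/759375 rad
Superposition: θ = Σ θ_i = -2381383/4860000000 rad ≈ -0.000490 rad

θ(8/3) = -2381383/4860000000 rad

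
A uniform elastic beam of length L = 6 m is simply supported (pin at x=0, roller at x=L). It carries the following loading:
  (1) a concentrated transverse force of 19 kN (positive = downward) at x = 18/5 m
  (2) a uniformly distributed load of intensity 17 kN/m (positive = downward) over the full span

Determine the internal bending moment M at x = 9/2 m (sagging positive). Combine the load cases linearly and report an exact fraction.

M(9/2) = 2979/40 kN·m

Load 1 — point force P=19 kN at a=18/5 m (b=L-a=12/5):
  M_1 = Pa(L-x)/L  [x>a] = 19·(18/5)·(6-(9/2))/6 = 171/10 kN·m
Load 2 — uniform load w=17 kN/m over full span:
  M_2 = wx(L-x)/2 = 17·(9/2)·(6-(9/2))/2 = 459/8 kN·m
Superposition: M = Σ M_i = 2979/40 kN·m ≈ 74.475000 kN·m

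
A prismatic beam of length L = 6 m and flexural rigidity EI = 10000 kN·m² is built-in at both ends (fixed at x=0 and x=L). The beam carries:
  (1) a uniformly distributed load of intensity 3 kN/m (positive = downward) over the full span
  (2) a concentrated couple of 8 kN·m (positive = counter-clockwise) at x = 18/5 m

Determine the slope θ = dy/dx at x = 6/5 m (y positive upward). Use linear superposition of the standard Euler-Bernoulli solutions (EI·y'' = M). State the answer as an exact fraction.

Load 1 — uniform load w=3 kN/m over full span:
  θ_1 = -wx(L-x)(L-2x)/(12EI) = -3·(6/5)·(6-(6/5))·(6-2·(6/5))/(12·10000) = -81/156250 rad
Load 2 — applied couple M₀=8 kN·m at a=18/5 m (b=L-a=12/5):
  θ_2 = (R_Ax²/2 - M_Ax)/EI  [x≤a] with R_A=48/25, M_A=64/25 = ((48/25)·(6/5)²/2 - (64/25)·(6/5))/10000 = -66/390625 rad
Superposition: θ = Σ θ_i = -537/781250 rad ≈ -0.000687 rad

θ(6/5) = -537/781250 rad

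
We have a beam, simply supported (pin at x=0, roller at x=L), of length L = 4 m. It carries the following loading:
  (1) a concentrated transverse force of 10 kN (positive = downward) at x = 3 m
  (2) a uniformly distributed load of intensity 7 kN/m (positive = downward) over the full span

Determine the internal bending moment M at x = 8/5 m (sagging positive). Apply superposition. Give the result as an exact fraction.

Load 1 — point force P=10 kN at a=3 m (b=L-a=1):
  M_1 = Pbx/L  [x≤a] = 10·1·(8/5)/4 = 4 kN·m
Load 2 — uniform load w=7 kN/m over full span:
  M_2 = wx(L-x)/2 = 7·(8/5)·(4-(8/5))/2 = 336/25 kN·m
Superposition: M = Σ M_i = 436/25 kN·m ≈ 17.440000 kN·m

M(8/5) = 436/25 kN·m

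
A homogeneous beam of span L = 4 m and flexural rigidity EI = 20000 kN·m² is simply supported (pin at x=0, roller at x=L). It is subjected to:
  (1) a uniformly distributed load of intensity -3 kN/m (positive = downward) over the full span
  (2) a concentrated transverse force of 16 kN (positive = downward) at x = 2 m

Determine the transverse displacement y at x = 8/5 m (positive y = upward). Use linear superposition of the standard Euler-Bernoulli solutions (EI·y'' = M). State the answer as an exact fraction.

y(8/5) = -622/1171875 m

Load 1 — uniform load w=-3 kN/m over full span:
  y_1 = -wx(L³-2Lx²+x³)/(24EI) = -(-3)·(8/5)·(4³-2·4·(8/5)²+(8/5)³)/(24·20000) = 186/390625 m
Load 2 — point force P=16 kN at a=2 m (b=L-a=2):
  y_2 = -Pbx(L²-b²-x²)/(6LEI)  [x≤a] = -16·2·(8/5)·(4²-2²-(8/5)²)/(6·4·20000) = -236/234375 m
Superposition: y = Σ y_i = -622/1171875 m ≈ -0.000531 m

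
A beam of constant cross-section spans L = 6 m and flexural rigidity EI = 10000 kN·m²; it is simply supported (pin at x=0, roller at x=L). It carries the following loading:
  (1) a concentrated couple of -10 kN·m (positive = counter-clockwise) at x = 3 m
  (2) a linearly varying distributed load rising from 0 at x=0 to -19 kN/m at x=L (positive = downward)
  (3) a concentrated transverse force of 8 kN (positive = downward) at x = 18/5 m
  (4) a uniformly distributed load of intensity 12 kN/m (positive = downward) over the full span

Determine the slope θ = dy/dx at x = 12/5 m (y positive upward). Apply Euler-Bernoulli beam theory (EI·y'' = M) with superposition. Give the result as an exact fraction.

Load 1 — applied couple M₀=-10 kN·m at a=3 m (b=L-a=3):
  θ_1 = (M₀x²/(2L)+C₁)/EI  [x≤a] with C₁=M₀(3b²-L²)/(6L)=5/2 = ((-10)·(12/5)²/(2·6)+(5/2))/10000 = -23/100000 rad
Load 2 — triangular load w₀=-19 kN/m (0→w₀ over full span):
  θ_2 = -w₀(7L⁴-30L²x²+15x⁴)/(360LEI) = -(-19)·(7·6⁴-30·6²·(12/5)²+15·(12/5)⁴)/(360·6·10000) = 18411/6250000 rad
Load 3 — point force P=8 kN at a=18/5 m (b=L-a=12/5):
  θ_3 = -Pb(L²-b²-3x²)/(6LEI)  [x≤a] = -8·(12/5)·(6²-(12/5)²-3·(12/5)²)/(6·6·10000) = -54/78125 rad
Load 4 — uniform load w=12 kN/m over full span:
  θ_4 = -w(L³-6Lx²+4x³)/(24EI) = -12·(6³-6·6·(12/5)²+4·(12/5)³)/(24·10000) = -999/312500 rad
Superposition: θ = Σ θ_i = -14653/12500000 rad ≈ -0.001172 rad

θ(12/5) = -14653/12500000 rad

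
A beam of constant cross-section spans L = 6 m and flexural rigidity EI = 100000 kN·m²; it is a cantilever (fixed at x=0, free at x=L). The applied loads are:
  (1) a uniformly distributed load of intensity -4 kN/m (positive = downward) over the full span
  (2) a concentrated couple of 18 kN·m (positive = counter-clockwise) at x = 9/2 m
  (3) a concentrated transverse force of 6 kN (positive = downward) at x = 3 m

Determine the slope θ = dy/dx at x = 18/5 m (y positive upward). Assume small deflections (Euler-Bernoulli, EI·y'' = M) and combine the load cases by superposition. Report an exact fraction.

θ(18/5) = 21573/12500000 rad

Load 1 — uniform load w=-4 kN/m over full span:
  θ_1 = -wx(x²-3Lx+3L²)/(6EI) = -(-4)·(18/5)·((18/5)²-3·6·(18/5)+3·6²)/(6·100000) = 1053/781250 rad
Load 2 — applied couple M₀=18 kN·m at a=9/2 m (b=L-a=3/2):
  θ_2 = M₀x/EI  [x≤a] = 18·(18/5)/100000 = 81/125000 rad
Load 3 — point force P=6 kN at a=3 m (b=L-a=3):
  θ_3 = -Pa²/(2EI)  [x>a] = -6·3²/(2·100000) = -27/100000 rad
Superposition: θ = Σ θ_i = 21573/12500000 rad ≈ 0.001726 rad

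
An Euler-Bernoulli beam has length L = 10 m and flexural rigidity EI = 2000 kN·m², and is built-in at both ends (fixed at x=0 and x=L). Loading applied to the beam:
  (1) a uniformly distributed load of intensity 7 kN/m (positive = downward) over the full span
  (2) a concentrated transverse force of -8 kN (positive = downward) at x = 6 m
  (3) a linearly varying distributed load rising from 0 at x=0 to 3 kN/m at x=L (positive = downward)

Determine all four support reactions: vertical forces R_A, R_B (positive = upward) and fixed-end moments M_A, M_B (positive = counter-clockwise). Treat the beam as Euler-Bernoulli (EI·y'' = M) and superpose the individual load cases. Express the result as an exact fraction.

R_A = 9171/250 kN, M_A = 4549/75 kN·m, R_B = 10079/250 kN, M_B = -4636/75 kN·m

Load 1 — uniform load w=7 kN/m over full span:
  R_A = wL/2 = 7·10/2 = 35 kN
  M_A = wL²/12 = 7·10²/12 = 175/3 kN·m
  R_B = wL/2 = 7·10/2 = 35 kN
  M_B = -wL²/12 = -7·10²/12 = -175/3 kN·m
Load 2 — point force P=-8 kN at a=6 m (b=L-a=4):
  R_A = Pb²(3a+b)/L³ = (-8)·4²·(3·6+4)/10³ = -352/125 kN
  M_A = Pab²/L² = (-8)·6·4²/10² = -192/25 kN·m
  R_B = Pa²(a+3b)/L³ = (-8)·6²·(6+3·4)/10³ = -648/125 kN
  M_B = -Pa²b/L² = -(-8)·6²·4/10² = 288/25 kN·m
Load 3 — triangular load w₀=3 kN/m (0→w₀ over full span):
  R_A = 3w₀L/20 = 3·3·10/20 = 9/2 kN
  M_A = w₀L²/30 = 3·10²/30 = 10 kN·m
  R_B = 7w₀L/20 = 7·3·10/20 = 21/2 kN
  M_B = -w₀L²/20 = -3·10²/20 = -15 kN·m
Superposition: R_A = 9171/250 kN, M_A = 4549/75 kN·m, R_B = 10079/250 kN, M_B = -4636/75 kN·m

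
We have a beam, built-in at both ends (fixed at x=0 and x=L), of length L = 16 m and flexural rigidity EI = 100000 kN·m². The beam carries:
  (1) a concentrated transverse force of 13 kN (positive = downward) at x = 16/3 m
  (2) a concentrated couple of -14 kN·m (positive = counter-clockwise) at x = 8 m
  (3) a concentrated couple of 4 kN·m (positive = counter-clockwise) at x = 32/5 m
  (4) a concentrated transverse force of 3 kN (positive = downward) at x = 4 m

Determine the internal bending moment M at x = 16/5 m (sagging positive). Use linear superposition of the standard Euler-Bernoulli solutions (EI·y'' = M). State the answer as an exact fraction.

Load 1 — point force P=13 kN at a=16/3 m (b=L-a=32/3):
  M_1 = Pb²(3a+b)x/L³ - Pab²/L²  [x≤a] = 13·(32/3)²·(3·(16/3)+(32/3))·(16/5)/16³ - 13·(16/3)·(32/3)²/16² = 0 kN·m
Load 2 — applied couple M₀=-14 kN·m at a=8 m (b=L-a=8):
  M_2 = R_Ax - M_A  [x≤a] with R_A=-21/16, M_A=-7/2 = (-21/16)·(16/5) - (-7/2) = -7/10 kN·m
Load 3 — applied couple M₀=4 kN·m at a=32/5 m (b=L-a=48/5):
  M_3 = R_Ax - M_A  [x≤a] with R_A=9/25, M_A=12/25 = (9/25)·(16/5) - (12/25) = 84/125 kN·m
Load 4 — point force P=3 kN at a=4 m (b=L-a=12):
  M_4 = Pb²(3a+b)x/L³ - Pab²/L²  [x≤a] = 3·12²·(3·4+12)·(16/5)/16³ - 3·4·12²/16² = 27/20 kN·m
Superposition: M = Σ M_i = 661/500 kN·m ≈ 1.322000 kN·m

M(16/5) = 661/500 kN·m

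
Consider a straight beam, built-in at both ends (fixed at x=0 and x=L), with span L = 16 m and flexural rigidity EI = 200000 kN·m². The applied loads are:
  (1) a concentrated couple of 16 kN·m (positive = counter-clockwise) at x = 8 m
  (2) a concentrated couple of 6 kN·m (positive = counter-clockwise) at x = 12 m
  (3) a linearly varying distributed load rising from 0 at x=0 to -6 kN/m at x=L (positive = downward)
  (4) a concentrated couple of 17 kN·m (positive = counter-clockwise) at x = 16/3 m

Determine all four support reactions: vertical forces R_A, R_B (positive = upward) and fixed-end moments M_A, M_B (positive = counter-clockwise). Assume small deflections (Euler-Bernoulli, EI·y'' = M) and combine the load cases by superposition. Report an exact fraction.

Load 1 — applied couple M₀=16 kN·m at a=8 m (b=L-a=8):
  R_A = 6M₀ab/L³ = 6·16·8·8/16³ = 3/2 kN
  M_A = M₀b(2a-b)/L² = 16·8·(2·8-8)/16² = 4 kN·m
  R_B = -6M₀ab/L³ = -6·16·8·8/16³ = -3/2 kN
  M_B = M₀a(2b-a)/L² = 16·8·(2·8-8)/16² = 4 kN·m
Load 2 — applied couple M₀=6 kN·m at a=12 m (b=L-a=4):
  R_A = 6M₀ab/L³ = 6·6·12·4/16³ = 27/64 kN
  M_A = M₀b(2a-b)/L² = 6·4·(2·12-4)/16² = 15/8 kN·m
  R_B = -6M₀ab/L³ = -6·6·12·4/16³ = -27/64 kN
  M_B = M₀a(2b-a)/L² = 6·12·(2·4-12)/16² = -9/8 kN·m
Load 3 — triangular load w₀=-6 kN/m (0→w₀ over full span):
  R_A = 3w₀L/20 = 3·(-6)·16/20 = -72/5 kN
  M_A = w₀L²/30 = (-6)·16²/30 = -256/5 kN·m
  R_B = 7w₀L/20 = 7·(-6)·16/20 = -168/5 kN
  M_B = -w₀L²/20 = -(-6)·16²/20 = 384/5 kN·m
Load 4 — applied couple M₀=17 kN·m at a=16/3 m (b=L-a=32/3):
  R_A = 6M₀ab/L³ = 6·17·(16/3)·(32/3)/16³ = 17/12 kN
  M_A = M₀b(2a-b)/L² = 17·(32/3)·(2·(16/3)-(32/3))/16² = 0 kN·m
  R_B = -6M₀ab/L³ = -6·17·(16/3)·(32/3)/16³ = -17/12 kN
  M_B = M₀a(2b-a)/L² = 17·(16/3)·(2·(32/3)-(16/3))/16² = 17/3 kN·m
Superposition: R_A = -10619/960 kN, M_A = -1813/40 kN·m, R_B = -35461/960 kN, M_B = 10241/120 kN·m

R_A = -10619/960 kN, M_A = -1813/40 kN·m, R_B = -35461/960 kN, M_B = 10241/120 kN·m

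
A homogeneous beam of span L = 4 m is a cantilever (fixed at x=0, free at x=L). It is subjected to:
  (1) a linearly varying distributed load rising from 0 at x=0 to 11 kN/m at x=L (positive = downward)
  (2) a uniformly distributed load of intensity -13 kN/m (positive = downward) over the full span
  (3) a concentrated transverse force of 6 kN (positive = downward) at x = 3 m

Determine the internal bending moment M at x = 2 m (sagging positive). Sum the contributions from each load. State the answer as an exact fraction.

Load 1 — triangular load w₀=11 kN/m (0→w₀ over full span):
  M_1 = w₀Lx/2 - w₀L²/3 - w₀x³/(6L) = 11·4·2/2 - 11·4²/3 - 11·2³/(6·4) = -55/3 kN·m
Load 2 — uniform load w=-13 kN/m over full span:
  M_2 = -w(L-x)²/2 = -(-13)·(4-2)²/2 = 26 kN·m
Load 3 — point force P=6 kN at a=3 m (b=L-a=1):
  M_3 = -P(a-x)  [x≤a] = -6·(3-2) = -6 kN·m
Superposition: M = Σ M_i = 5/3 kN·m ≈ 1.666667 kN·m

M(2) = 5/3 kN·m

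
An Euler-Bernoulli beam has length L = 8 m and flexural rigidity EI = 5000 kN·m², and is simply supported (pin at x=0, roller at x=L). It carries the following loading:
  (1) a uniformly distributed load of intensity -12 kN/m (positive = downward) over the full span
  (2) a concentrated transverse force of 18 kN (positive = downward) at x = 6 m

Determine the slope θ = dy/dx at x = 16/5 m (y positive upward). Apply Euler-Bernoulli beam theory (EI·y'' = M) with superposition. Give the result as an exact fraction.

θ(16/5) = 6727/625000 rad

Load 1 — uniform load w=-12 kN/m over full span:
  θ_1 = -w(L³-6Lx²+4x³)/(24EI) = -(-12)·(8³-6·8·(16/5)²+4·(16/5)³)/(24·5000) = 1184/78125 rad
Load 2 — point force P=18 kN at a=6 m (b=L-a=2):
  θ_2 = -Pb(L²-b²-3x²)/(6LEI)  [x≤a] = -18·2·(8²-2²-3·(16/5)²)/(6·8·5000) = -549/125000 rad
Superposition: θ = Σ θ_i = 6727/625000 rad ≈ 0.010763 rad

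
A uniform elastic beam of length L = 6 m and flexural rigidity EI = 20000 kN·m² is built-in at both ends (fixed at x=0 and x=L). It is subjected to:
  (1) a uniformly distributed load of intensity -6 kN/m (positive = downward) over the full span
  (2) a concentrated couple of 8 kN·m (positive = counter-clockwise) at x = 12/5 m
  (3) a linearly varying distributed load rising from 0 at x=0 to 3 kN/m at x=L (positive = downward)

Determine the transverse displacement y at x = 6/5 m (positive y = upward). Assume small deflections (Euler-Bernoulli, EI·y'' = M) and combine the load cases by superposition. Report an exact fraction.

Load 1 — uniform load w=-6 kN/m over full span:
  y_1 = -wx²(L-x)²/(24EI) = -(-6)·(6/5)²·(6-(6/5))²/(24·20000) = 162/390625 m
Load 2 — applied couple M₀=8 kN·m at a=12/5 m (b=L-a=18/5):
  y_2 = (R_Ax³/6 - M_Ax²/2)/EI  [x≤a] with R_A=48/25, M_A=24/25 = ((48/25)·(6/5)³/6 - (24/25)·(6/5)²/2)/20000 = -27/3906250 m
Load 3 — triangular load w₀=3 kN/m (0→w₀ over full span):
  y_3 = -w₀x²(L-x)²(x+2L)/(120LEI) = -3·(6/5)²·(6-(6/5))²·((6/5)+2·6)/(120·6·20000) = -891/9765625 m
Superposition: y = Σ y_i = 6183/19531250 m ≈ 0.000317 m

y(6/5) = 6183/19531250 m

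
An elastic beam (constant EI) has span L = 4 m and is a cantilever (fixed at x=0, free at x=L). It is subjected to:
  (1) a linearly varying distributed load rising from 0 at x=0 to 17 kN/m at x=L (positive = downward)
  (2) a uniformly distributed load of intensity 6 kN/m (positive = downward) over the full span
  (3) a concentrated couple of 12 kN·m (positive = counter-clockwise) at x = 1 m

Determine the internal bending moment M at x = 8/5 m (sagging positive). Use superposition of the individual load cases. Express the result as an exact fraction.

Load 1 — triangular load w₀=17 kN/m (0→w₀ over full span):
  M_1 = w₀Lx/2 - w₀L²/3 - w₀x³/(6L) = 17·4·(8/5)/2 - 17·4²/3 - 17·(8/5)³/(6·4) = -4896/125 kN·m
Load 2 — uniform load w=6 kN/m over full span:
  M_2 = -w(L-x)²/2 = -6·(4-(8/5))²/2 = -432/25 kN·m
Load 3 — applied couple M₀=12 kN·m at a=1 m (b=L-a=3):
  M_3 = 0  [x>a] = 0 kN·m
Superposition: M = Σ M_i = -7056/125 kN·m ≈ -56.448000 kN·m

M(8/5) = -7056/125 kN·m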